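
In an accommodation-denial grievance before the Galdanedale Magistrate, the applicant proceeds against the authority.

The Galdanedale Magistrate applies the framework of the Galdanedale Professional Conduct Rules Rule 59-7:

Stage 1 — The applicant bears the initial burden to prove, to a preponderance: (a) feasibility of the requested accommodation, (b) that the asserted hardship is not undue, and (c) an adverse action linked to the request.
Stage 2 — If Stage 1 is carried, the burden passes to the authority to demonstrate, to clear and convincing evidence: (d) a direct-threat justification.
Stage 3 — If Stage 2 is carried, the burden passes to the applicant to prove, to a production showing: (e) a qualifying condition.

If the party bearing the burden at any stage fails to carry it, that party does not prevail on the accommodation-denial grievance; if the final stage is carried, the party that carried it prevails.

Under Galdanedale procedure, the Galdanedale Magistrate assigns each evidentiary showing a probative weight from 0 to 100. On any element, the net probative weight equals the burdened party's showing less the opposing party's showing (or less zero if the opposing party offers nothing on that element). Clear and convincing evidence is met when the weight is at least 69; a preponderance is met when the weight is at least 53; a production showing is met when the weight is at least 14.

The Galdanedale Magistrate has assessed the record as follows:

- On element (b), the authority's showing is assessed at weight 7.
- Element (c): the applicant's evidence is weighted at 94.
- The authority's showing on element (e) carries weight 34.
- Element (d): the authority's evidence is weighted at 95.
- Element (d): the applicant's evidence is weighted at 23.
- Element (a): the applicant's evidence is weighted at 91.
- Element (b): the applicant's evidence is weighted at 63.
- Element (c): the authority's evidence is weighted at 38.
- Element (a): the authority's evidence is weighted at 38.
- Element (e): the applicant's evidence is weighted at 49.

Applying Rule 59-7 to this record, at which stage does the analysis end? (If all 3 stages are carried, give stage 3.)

Stage 1 — burden on applicant; standard: a preponderance (weight is at least 53).
    (a): 91 − 38 = 53 ≥ 53 [met]
    (b): 63 − 7 = 56 ≥ 53 [met]
    (c): 94 − 38 = 56 ≥ 53 [met]
  Stage 1 is satisfied; the onus moves to the authority.
Stage 2 — burden on authority; standard: clear and convincing evidence (weight is at least 69).
    (d): 95 − 23 = 72 ≥ 69 [met]
  Stage 2 carried; the burden shifts to the applicant.
Stage 3 — burden on applicant; standard: a production showing (weight is at least 14).
    (e): 49 − 34 = 15 ≥ 14 [met]
  Stage 3 carried; the final stage is satisfied.
All stages carried — the applicant prevails.

stage 3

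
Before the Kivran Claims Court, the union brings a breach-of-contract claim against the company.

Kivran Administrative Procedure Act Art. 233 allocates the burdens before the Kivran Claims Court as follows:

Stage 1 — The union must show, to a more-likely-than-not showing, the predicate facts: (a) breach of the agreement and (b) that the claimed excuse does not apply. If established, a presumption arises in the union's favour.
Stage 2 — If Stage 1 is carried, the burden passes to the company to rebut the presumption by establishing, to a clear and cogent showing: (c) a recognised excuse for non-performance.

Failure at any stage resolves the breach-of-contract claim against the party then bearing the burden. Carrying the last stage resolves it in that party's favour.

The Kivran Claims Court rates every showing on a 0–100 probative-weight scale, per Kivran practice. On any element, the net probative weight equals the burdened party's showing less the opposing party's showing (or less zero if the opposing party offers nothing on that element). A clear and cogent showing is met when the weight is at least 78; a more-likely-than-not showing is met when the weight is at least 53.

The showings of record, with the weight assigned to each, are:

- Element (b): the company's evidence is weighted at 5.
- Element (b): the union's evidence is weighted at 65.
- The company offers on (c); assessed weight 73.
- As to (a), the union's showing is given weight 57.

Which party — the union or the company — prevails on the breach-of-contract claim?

union

Stage 1 — burden on union; standard: a more-likely-than-not showing (weight is at least 53).
    (a): 57 ≥ 53 [met]
    (b): 65 − 5 = 60 ≥ 53 [met]
  Stage 1 carried; the burden shifts to the company.
Stage 2 — burden on company; standard: a clear and cogent showing (weight is at least 78).
    (c): 73 < 78 [not met]
  The company does not carry Stage 2.
The union prevails.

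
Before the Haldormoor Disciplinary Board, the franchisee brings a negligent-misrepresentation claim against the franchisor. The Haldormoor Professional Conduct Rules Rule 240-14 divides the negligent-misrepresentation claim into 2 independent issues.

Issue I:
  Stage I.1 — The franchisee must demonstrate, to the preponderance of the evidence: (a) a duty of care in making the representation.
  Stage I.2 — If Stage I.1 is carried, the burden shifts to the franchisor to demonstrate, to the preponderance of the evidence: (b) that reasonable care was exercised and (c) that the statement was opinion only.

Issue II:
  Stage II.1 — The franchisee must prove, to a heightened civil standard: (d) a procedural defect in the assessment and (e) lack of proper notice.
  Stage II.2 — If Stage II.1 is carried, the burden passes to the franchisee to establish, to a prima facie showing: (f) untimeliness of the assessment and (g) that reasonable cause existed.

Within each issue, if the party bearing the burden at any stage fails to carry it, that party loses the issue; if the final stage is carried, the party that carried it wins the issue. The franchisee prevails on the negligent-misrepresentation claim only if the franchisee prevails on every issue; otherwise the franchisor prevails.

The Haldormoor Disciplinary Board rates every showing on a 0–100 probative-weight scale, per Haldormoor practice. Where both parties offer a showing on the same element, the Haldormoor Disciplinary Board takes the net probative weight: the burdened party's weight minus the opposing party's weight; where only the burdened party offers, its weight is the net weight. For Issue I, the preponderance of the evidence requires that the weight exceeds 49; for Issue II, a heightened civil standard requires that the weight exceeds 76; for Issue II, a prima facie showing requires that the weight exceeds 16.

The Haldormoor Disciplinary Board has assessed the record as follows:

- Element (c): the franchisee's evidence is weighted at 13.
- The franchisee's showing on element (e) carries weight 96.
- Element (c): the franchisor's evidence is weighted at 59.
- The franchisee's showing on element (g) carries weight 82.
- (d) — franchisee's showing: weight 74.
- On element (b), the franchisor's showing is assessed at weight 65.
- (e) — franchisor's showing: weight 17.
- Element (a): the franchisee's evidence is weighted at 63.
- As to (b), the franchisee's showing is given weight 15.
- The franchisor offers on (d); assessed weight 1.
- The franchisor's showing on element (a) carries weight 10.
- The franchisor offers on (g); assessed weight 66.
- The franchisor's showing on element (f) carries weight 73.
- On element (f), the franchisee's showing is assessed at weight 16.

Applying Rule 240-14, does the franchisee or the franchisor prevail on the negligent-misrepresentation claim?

franchisor

— Issue I —
Stage I.1 (franchisee, the preponderance of the evidence, weight exceeds 49): (a) net 63−10=53 > 49 — meets.
  Stage I.1 is satisfied; the onus moves to the franchisor.
Stage I.2 (franchisor, the preponderance of the evidence, weight exceeds 49): (b) net 65−15=50 > 49 — meets; (c) net 59−13=46 ≤ 49 — fails.
  Stage I.2 not carried; the franchisor fails its burden.
The franchisee prevails on this issue.
— Issue II —
Stage II.1 (franchisee, a heightened civil standard, weight exceeds 76): (d) net 74−1=73 ≤ 76 — fails; (e) net 96−17=79 > 76 — meets.
  The franchisee does not carry Stage II.1.
So the franchisor prevails on this issue.
Per-issue: Issue I → franchisee; Issue II → franchisor. The franchisee must prevail on every issue; overall, the franchisor prevails.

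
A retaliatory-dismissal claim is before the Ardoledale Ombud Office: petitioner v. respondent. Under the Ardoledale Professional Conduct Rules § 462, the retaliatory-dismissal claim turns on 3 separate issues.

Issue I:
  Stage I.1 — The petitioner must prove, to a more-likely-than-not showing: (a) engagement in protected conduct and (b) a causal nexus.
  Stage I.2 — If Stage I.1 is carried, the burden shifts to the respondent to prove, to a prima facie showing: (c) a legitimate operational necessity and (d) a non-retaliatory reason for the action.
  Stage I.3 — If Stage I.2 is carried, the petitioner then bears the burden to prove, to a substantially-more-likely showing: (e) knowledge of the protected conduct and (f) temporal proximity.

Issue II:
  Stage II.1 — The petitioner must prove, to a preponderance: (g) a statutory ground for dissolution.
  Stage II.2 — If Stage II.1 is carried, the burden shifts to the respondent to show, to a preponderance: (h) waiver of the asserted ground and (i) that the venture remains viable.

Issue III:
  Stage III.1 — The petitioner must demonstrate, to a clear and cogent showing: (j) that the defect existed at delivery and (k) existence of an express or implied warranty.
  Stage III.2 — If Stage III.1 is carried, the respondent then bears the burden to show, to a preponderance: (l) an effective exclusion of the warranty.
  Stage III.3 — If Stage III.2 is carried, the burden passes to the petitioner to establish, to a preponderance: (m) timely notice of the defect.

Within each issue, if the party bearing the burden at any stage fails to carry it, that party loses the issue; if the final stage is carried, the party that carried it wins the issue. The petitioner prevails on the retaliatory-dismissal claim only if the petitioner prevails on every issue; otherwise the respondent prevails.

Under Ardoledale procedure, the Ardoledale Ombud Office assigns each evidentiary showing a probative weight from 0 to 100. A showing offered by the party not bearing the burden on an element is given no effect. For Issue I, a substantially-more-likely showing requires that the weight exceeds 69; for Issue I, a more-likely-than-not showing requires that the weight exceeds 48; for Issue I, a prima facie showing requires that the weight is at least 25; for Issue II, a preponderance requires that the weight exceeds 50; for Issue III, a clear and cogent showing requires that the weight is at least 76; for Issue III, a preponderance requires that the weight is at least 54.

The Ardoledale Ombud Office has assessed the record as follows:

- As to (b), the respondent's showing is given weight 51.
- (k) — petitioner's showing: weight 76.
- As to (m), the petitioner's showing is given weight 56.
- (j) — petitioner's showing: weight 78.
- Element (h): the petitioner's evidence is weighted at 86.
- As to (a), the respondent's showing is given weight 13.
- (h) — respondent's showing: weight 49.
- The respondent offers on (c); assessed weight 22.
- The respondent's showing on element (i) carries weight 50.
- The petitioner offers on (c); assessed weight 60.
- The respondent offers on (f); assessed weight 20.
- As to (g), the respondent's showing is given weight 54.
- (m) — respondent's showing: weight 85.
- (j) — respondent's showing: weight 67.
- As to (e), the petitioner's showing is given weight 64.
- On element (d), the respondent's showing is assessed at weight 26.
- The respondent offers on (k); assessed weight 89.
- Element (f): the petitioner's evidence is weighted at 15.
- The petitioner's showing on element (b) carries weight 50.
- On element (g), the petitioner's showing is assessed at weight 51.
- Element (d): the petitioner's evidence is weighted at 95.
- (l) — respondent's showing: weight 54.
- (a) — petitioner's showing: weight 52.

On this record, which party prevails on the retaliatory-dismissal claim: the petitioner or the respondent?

petitioner

— Issue I —
Stage I.1 — burden on petitioner; standard: a more-likely-than-not showing (weight exceeds 48).
    (a): 52 (respondent's 13 disregarded) > 48 [met]
    (b): 50 (respondent's 51 disregarded) > 48 [met]
  Stage I.1 carried; the burden shifts to the respondent.
Stage I.2 — burden on respondent; standard: a prima facie showing (weight is at least 25).
    (c): 22 (petitioner's 60 disregarded) < 25 [not met]
    (d): 26 (petitioner's 95 disregarded) ≥ 25 [met]
  The respondent does not carry Stage I.2.
So the petitioner prevails on this issue.
— Issue II —
Stage II.1 — burden on petitioner; standard: a preponderance (weight exceeds 50).
    (g): 51 (respondent's 54 disregarded) > 50 [met]
  All elements met. The burden passes to the respondent.
Stage II.2 — burden on respondent; standard: a preponderance (weight exceeds 50).
    (h): 49 (petitioner's 86 disregarded) ≤ 50 [not met]
    (i): 50 ≤ 50 [not met]
  The respondent does not carry Stage II.2.
The analysis ends at Stage II.2; the petitioner prevails on this issue.
— Issue III —
Stage III.1 — burden on petitioner; standard: a clear and cogent showing (weight is at least 76).
    (j): 78 (respondent's 67 disregarded) ≥ 76 [met]
    (k): 76 (respondent's 89 disregarded) ≥ 76 [met]
  Stage III.1 carried; the burden shifts to the respondent.
Stage III.2 — burden on respondent; standard: a preponderance (weight is at least 54).
    (l): 54 ≥ 54 [met]
  All elements met. The burden passes to the petitioner.
Stage III.3 — burden on petitioner; standard: a preponderance (weight is at least 54).
    (m): 56 (respondent's 85 disregarded) ≥ 54 [met]
  The petitioner carries the last stage.
Every stage carried; the petitioner prevails on this issue.
Per-issue: Issue I → petitioner; Issue II → petitioner; Issue III → petitioner. The petitioner must prevail on every issue; overall, the petitioner prevails.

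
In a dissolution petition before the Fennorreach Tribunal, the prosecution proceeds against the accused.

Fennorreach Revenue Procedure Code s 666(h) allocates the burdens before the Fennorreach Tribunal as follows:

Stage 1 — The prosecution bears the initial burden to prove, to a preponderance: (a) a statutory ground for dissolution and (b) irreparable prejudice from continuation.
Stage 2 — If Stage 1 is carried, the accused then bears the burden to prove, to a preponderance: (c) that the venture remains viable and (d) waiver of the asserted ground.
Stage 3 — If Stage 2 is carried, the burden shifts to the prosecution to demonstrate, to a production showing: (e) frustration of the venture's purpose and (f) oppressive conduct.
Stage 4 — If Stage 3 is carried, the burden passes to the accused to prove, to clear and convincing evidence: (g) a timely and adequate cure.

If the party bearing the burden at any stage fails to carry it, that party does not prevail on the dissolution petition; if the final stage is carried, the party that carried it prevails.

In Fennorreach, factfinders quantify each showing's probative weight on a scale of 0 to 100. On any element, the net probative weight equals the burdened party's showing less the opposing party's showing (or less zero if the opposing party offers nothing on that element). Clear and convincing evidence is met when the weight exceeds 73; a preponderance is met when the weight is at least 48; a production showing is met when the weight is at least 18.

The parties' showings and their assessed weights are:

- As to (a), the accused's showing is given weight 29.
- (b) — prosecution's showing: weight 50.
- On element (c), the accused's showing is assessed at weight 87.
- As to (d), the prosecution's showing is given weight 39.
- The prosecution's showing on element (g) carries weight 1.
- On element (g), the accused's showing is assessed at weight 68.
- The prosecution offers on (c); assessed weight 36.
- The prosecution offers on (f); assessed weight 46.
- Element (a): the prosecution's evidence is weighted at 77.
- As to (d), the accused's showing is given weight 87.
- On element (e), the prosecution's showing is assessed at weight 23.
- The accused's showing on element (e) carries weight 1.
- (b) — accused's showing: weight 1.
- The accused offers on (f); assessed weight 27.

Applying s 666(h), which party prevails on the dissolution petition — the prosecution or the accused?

prosecution

Stage 1 — burden on prosecution; standard: a preponderance (weight is at least 48).
    (a): 77 − 29 = 48 ≥ 48 [met]
    (b): 50 − 1 = 49 ≥ 48 [met]
  The prosecution carries Stage 1; the accused now bears the burden.
Stage 2 — burden on accused; standard: a preponderance (weight is at least 48).
    (c): 87 − 36 = 51 ≥ 48 [met]
    (d): 87 − 39 = 48 ≥ 48 [met]
  Stage 2 carried; the burden shifts to the prosecution.
Stage 3 — burden on prosecution; standard: a production showing (weight is at least 18).
    (e): 23 − 1 = 22 ≥ 18 [met]
    (f): 46 − 27 = 19 ≥ 18 [met]
  Stage 3 carried; the burden shifts to the accused.
Stage 4 — burden on accused; standard: clear and convincing evidence (weight exceeds 73).
    (g): 68 − 1 = 67 ≤ 73 [not met]
  The accused does not carry Stage 4.
The prosecution prevails.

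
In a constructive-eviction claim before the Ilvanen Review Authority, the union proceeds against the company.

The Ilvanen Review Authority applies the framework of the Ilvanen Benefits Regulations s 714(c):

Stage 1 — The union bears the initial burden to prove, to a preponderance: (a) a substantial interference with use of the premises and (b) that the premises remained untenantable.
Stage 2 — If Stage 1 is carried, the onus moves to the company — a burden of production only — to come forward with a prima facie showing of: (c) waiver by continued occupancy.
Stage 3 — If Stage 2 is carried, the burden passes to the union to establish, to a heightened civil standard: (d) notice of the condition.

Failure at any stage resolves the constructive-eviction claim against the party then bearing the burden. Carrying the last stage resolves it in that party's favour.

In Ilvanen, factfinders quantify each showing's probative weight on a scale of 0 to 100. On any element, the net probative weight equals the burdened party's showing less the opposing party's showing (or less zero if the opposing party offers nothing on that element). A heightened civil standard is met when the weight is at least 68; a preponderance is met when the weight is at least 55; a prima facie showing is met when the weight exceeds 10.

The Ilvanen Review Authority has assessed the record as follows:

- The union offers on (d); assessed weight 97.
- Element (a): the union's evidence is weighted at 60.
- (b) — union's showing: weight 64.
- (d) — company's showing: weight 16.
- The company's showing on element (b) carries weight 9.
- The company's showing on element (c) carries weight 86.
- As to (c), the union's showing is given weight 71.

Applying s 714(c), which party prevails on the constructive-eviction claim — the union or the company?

At Stage 1 the union must meet a preponderance (weight is at least 55): on (a) the weight is 60, which does reach 55, so (a) meets the standard; on (b) the weight is 64 less the opposing 9 gives net 55, which does reach 55, so (b) meets the standard.
  All elements met. The burden passes to the company.
At Stage 2 the company must meet a prima facie showing (weight exceeds 10): on (c) the weight is 86 less the opposing 71 gives net 15, > 10, so (c) meets the standard.
  The company carries Stage 2; the union now bears the burden.
At Stage 3 the union must meet a heightened civil standard (weight is at least 68): on (d) the weight is 97 less the opposing 16 gives net 81, ≥ 68, so (d) meets the standard.
  Stage 3 carried; the final stage is satisfied.
With every stage satisfied, the union prevails.

union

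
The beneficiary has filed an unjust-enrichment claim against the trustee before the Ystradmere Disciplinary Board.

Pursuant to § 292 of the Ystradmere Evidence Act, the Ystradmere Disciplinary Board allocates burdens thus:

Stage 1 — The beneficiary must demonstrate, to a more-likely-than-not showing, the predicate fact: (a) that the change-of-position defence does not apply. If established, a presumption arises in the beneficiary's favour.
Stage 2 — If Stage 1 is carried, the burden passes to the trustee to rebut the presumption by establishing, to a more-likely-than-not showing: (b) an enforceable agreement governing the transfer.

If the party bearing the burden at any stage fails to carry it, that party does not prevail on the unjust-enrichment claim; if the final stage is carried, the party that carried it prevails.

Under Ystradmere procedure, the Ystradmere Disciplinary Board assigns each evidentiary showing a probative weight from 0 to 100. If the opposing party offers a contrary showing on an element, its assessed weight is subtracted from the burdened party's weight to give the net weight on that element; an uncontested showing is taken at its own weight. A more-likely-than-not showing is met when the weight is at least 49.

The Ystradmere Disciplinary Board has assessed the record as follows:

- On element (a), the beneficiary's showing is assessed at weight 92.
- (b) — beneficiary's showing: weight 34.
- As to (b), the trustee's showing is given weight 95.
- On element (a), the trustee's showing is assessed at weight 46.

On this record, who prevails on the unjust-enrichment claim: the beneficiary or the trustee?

trustee

At Stage 1 the beneficiary must meet a more-likely-than-not showing (weight is at least 49): on (a) the weight is 92 less the opposing 46 gives net 46, which does not reach 49, so (a) does not meet the standard.
  Stage 1 not carried; the beneficiary fails its burden.
So the trustee prevails.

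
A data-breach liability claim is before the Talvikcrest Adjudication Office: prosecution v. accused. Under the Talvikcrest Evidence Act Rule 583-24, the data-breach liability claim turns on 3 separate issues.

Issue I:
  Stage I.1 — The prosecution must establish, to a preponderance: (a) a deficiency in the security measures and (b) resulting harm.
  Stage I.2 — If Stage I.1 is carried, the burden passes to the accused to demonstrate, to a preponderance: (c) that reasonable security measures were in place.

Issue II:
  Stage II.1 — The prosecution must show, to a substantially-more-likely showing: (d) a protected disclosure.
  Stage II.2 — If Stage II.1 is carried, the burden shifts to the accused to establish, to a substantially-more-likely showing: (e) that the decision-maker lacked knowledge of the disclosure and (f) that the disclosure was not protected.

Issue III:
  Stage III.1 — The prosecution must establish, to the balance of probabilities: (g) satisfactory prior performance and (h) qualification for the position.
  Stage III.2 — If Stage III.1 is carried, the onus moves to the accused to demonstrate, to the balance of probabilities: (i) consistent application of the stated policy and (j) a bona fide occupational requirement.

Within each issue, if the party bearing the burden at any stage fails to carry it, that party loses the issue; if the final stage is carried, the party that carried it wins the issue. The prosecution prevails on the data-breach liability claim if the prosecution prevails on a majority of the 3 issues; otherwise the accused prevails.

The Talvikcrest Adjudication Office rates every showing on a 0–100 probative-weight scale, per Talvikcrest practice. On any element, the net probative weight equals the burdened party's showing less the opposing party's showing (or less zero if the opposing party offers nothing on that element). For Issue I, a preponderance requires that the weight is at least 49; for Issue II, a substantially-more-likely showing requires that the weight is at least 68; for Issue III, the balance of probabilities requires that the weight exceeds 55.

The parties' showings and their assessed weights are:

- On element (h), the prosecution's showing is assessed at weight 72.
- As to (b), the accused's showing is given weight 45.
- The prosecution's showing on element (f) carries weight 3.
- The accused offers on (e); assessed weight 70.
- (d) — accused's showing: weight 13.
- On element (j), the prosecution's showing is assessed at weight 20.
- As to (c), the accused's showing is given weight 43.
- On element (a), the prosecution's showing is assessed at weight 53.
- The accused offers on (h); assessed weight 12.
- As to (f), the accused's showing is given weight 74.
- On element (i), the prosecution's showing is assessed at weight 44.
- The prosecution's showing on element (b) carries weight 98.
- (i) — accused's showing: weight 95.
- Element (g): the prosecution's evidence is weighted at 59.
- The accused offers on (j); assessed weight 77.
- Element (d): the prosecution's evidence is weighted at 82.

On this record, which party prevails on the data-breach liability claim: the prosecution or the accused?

prosecution

— Issue I —
At Stage I.1 the prosecution must meet a preponderance (weight is at least 49): on (a) the weight is 53, which does reach 49, so (a) meets the standard; on (b) the weight is 98 less the opposing 45 gives net 53, which does reach 49, so (b) meets the standard.
  Stage I.1 is satisfied; the onus moves to the accused.
At Stage I.2 the accused must meet a preponderance (weight is at least 49): on (c) the weight is 43, < 49, so (c) does not meet the standard.
  Stage I.2 not carried; the accused fails its burden.
The analysis ends at Stage I.2; the prosecution prevails on this issue.
— Issue II —
Stage II.1 — burden on prosecution; standard: a substantially-more-likely showing (weight is at least 68).
    (d): 82 − 13 = 69 ≥ 68 [met]
  The prosecution carries Stage II.1; the accused now bears the burden.
Stage II.2 — burden on accused; standard: a substantially-more-likely showing (weight is at least 68).
    (e): 70 ≥ 68 [met]
    (f): 74 − 3 = 71 ≥ 68 [met]
  Stage II.2 carried; the final stage is satisfied.
With every stage satisfied, the accused prevails on this issue.
— Issue III —
At Stage III.1 the prosecution must meet the balance of probabilities (weight exceeds 55): on (g) the weight is 59, which does exceed 55, so (g) meets the standard; on (h) the weight is 72 less the opposing 12 gives net 60, which does exceed 55, so (h) meets the standard.
  Stage III.1 is satisfied; the onus moves to the accused.
At Stage III.2 the accused must meet the balance of probabilities (weight exceeds 55): on (i) the weight is 95 less the opposing 44 gives net 51, ≤ 55, so (i) does not meet the standard; on (j) the weight is 77 less the opposing 20 gives net 57, which does exceed 55, so (j) meets the standard.
  The accused does not carry Stage III.2.
The prosecution prevails on this issue.
Per-issue: Issue I → prosecution; Issue II → accused; Issue III → prosecution. The prosecution must prevail on a majority of issues; overall, the prosecution prevails.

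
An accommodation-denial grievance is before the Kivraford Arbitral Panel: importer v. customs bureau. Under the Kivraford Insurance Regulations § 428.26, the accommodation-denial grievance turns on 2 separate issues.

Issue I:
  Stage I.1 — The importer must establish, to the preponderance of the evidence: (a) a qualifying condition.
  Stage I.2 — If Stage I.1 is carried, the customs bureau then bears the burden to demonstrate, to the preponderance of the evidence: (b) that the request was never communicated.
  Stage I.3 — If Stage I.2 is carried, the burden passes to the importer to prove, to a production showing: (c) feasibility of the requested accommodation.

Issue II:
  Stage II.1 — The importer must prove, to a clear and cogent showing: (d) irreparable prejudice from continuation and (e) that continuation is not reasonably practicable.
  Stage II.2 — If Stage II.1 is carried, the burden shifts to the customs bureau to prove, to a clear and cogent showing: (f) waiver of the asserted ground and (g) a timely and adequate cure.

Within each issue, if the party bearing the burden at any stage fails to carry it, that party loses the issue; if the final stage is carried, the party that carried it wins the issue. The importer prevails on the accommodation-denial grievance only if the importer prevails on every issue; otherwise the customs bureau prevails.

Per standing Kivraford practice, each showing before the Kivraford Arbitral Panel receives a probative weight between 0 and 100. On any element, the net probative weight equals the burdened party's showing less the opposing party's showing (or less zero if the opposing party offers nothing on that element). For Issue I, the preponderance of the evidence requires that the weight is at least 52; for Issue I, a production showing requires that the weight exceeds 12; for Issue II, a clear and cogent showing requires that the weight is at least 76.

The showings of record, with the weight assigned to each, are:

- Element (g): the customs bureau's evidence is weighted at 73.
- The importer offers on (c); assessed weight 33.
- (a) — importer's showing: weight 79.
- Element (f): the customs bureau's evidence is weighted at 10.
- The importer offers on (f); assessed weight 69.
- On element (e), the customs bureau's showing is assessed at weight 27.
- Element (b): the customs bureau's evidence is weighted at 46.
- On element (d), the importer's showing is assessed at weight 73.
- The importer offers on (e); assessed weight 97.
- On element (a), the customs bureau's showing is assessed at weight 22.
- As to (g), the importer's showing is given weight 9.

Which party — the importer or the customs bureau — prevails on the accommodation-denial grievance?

— Issue I —
At Stage I.1 the importer must meet the preponderance of the evidence (weight is at least 52): on (a) the weight is 79 less the opposing 22 gives net 57, ≥ 52, so (a) meets the standard.
  Stage I.1 carried; the burden shifts to the customs bureau.
At Stage I.2 the customs bureau must meet the preponderance of the evidence (weight is at least 52): on (b) the weight is 46, which does not reach 52, so (b) does not meet the standard.
  The customs bureau does not carry Stage I.2.
The importer prevails on this issue.
— Issue II —
Stage II.1 (importer, a clear and cogent showing, weight is at least 76): (d) 73 < 76 — fails; (e) net 97−27=70 < 76 — fails.
  The importer does not carry Stage II.1.
The customs bureau prevails on this issue.
Per-issue: Issue I → importer; Issue II → customs bureau. The importer must prevail on every issue; overall, the customs bureau prevails.

customs bureau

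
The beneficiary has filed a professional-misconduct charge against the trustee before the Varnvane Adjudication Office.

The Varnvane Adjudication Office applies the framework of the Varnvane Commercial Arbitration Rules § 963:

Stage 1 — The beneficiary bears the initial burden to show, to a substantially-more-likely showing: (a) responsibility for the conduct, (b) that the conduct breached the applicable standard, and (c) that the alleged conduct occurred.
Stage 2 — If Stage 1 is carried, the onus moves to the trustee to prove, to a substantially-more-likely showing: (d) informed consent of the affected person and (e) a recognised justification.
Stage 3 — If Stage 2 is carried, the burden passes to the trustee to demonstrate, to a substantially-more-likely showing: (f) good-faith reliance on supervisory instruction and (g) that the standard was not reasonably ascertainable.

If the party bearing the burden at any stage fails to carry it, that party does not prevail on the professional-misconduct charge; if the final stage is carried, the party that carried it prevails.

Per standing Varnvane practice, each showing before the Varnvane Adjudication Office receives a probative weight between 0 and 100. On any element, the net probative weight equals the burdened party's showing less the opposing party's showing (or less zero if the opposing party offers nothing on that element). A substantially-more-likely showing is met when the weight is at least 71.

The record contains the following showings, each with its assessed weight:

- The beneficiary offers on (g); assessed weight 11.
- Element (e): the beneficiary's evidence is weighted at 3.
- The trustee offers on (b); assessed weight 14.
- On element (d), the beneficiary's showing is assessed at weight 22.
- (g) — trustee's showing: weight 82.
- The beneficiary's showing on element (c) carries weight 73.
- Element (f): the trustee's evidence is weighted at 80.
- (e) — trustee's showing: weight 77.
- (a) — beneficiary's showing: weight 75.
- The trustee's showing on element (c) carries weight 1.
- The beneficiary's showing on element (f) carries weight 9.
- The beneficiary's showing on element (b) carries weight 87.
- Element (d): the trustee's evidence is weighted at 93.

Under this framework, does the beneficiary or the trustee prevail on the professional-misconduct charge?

trustee

At Stage 1 the beneficiary must meet a substantially-more-likely showing (weight is at least 71): on (a) the weight is 75, which does reach 71, so (a) meets the standard; on (b) the weight is 87 less the opposing 14 gives net 73, ≥ 71, so (b) meets the standard; on (c) the weight is 73 less the opposing 1 gives net 72, ≥ 71, so (c) meets the standard.
  The beneficiary carries Stage 1; the trustee now bears the burden.
At Stage 2 the trustee must meet a substantially-more-likely showing (weight is at least 71): on (d) the weight is 93 less the opposing 22 gives net 71, ≥ 71, so (d) meets the standard; on (e) the weight is 77 less the opposing 3 gives net 74, ≥ 71, so (e) meets the standard.
  All elements met. The trustee retains the burden for Stage 3.
At Stage 3 the trustee must meet a substantially-more-likely showing (weight is at least 71): on (f) the weight is 80 less the opposing 9 gives net 71, ≥ 71, so (f) meets the standard; on (g) the weight is 82 less the opposing 11 gives net 71, ≥ 71, so (g) meets the standard.
  The trustee carries the last stage.
With every stage satisfied, the trustee prevails.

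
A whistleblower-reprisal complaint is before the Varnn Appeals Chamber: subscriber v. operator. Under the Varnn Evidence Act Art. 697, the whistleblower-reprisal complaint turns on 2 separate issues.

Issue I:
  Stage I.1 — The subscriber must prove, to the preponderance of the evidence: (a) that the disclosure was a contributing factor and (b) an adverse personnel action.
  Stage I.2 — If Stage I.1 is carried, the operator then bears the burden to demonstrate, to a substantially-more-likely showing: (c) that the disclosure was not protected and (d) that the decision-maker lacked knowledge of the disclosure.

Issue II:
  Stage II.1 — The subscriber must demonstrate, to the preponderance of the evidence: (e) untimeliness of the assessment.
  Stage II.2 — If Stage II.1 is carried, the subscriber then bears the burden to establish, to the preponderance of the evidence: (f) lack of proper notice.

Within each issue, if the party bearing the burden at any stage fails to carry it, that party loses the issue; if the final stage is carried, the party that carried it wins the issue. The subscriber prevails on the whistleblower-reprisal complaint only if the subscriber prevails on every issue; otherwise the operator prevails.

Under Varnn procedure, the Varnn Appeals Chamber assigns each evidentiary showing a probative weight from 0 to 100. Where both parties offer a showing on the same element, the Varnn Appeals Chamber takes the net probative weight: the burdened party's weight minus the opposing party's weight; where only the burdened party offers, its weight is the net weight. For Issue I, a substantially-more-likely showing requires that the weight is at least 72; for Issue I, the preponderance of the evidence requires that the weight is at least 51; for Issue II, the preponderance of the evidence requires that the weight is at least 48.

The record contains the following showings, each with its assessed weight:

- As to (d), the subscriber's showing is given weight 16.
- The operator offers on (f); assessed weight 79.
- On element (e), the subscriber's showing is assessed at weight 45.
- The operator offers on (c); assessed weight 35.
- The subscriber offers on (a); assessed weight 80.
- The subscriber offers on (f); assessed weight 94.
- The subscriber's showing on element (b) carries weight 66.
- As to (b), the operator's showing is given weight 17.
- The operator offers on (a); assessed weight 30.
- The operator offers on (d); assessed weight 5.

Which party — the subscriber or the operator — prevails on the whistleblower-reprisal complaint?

— Issue I —
Stage I.1 — burden on subscriber; standard: the preponderance of the evidence (weight is at least 51).
    (a): 80 − 30 = 50 < 51 [not met]
    (b): 66 − 17 = 49 < 51 [not met]
  The subscriber does not carry Stage I.1.
The analysis ends at Stage I.1; the operator prevails on this issue.
— Issue II —
At Stage II.1 the subscriber must meet the preponderance of the evidence (weight is at least 48): on (e) the weight is 45, < 48, so (e) does not meet the standard.
  The subscriber does not carry Stage II.1.
So the operator prevails on this issue.
Per-issue: Issue I → operator; Issue II → operator. The subscriber must prevail on every issue; overall, the operator prevails.

operator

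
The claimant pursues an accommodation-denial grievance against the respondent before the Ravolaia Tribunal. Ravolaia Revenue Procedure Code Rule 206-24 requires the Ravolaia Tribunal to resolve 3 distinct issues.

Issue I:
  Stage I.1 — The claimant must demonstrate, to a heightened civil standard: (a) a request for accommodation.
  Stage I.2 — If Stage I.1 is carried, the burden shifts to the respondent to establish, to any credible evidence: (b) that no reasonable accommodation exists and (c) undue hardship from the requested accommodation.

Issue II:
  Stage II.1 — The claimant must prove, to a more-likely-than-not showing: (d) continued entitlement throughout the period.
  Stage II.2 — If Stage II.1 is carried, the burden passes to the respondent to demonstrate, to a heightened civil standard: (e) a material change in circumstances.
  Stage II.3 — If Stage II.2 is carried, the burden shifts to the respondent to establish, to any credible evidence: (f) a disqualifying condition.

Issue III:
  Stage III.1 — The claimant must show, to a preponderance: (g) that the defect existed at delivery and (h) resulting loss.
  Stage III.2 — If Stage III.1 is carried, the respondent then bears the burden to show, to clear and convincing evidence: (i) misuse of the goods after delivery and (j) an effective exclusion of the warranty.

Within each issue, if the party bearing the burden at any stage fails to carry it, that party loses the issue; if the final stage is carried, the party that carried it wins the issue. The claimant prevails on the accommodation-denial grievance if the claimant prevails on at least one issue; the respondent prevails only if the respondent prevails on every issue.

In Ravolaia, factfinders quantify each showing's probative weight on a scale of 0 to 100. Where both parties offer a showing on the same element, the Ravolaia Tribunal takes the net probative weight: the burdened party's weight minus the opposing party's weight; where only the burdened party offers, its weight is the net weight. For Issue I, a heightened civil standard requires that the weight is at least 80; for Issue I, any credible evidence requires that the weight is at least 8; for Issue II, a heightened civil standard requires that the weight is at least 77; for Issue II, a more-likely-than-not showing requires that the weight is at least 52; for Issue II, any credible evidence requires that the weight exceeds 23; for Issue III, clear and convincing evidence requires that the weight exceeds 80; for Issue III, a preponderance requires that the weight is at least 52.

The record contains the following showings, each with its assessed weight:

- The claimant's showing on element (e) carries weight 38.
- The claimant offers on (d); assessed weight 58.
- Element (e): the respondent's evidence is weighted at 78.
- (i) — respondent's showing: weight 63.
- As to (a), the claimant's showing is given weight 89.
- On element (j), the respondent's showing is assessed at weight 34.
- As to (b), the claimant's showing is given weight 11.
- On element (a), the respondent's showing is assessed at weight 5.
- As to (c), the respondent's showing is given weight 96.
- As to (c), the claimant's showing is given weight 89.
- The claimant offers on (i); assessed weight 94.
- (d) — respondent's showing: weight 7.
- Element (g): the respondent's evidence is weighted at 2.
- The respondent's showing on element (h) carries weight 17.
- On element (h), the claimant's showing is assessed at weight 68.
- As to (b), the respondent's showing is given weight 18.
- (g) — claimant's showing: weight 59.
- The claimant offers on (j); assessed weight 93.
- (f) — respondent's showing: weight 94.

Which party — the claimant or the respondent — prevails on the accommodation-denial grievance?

claimant

— Issue I —
Stage I.1 (claimant, a heightened civil standard, weight is at least 80): (a) net 89−5=84 ≥ 80 — meets.
  Stage I.1 carried; the burden shifts to the respondent.
Stage I.2 (respondent, any credible evidence, weight is at least 8): (b) net 18−11=7 < 8 — fails; (c) net 96−89=7 < 8 — fails.
  The respondent does not carry Stage I.2.
So the claimant prevails on this issue.
— Issue II —
Stage II.1 (claimant, a more-likely-than-not showing, weight is at least 52): (d) net 58−7=51 < 52 — fails.
  The claimant does not carry Stage II.1.
The respondent prevails on this issue.
— Issue III —
Stage III.1 (claimant, a preponderance, weight is at least 52): (g) net 59−2=57 ≥ 52 — meets; (h) net 68−17=51 < 52 — fails.
  Not every element is met, so the claimant fails to carry Stage III.1.
The respondent prevails on this issue.
Per-issue: Issue I → claimant; Issue II → respondent; Issue III → respondent. The claimant must prevail on at least one issue; overall, the claimant prevails.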